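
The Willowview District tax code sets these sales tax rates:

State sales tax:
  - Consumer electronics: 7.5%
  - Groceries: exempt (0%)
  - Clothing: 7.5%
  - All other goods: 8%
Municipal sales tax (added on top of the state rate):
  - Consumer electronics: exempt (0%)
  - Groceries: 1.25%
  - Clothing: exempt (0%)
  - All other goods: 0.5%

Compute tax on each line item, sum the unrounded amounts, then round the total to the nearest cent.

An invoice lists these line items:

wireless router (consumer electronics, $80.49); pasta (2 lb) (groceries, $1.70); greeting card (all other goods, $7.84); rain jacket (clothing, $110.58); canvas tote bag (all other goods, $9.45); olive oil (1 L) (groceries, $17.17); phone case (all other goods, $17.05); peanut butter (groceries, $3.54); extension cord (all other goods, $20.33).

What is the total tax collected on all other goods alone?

$4.65

Greeting card $7.84: all other goods → 8% + 0.5% municipal = 8.5% → $0.6664
Canvas tote bag $9.45: all other goods → 8% + 0.5% municipal = 8.5% → $0.80325
Phone case $17.05: all other goods → 8% + 0.5% municipal = 8.5% → $1.44925
Extension cord $20.33: all other goods → 8% + 0.5% municipal = 8.5% → $1.72805
Tax on all other goods: unrounded sum = $4.64695 → $4.65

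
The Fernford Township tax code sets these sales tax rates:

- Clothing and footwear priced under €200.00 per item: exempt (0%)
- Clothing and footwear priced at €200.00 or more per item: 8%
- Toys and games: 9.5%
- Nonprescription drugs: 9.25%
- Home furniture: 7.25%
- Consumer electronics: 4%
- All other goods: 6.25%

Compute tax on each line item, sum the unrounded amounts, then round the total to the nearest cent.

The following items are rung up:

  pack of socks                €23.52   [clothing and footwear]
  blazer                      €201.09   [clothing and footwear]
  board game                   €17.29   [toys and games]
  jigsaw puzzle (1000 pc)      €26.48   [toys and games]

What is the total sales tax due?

€20.25

Pack of socks €23.52: clothing and footwear, under €200.00 → 0% → €0.00
Blazer €201.09: clothing and footwear, €200.00 or more → 8% → €16.0872
Board game €17.29: toys and games → 9.5% → €1.64255
Jigsaw puzzle (1000 pc) €26.48: toys and games → 9.5% → €2.5156
Unrounded tax sum = €20.24535 → €20.25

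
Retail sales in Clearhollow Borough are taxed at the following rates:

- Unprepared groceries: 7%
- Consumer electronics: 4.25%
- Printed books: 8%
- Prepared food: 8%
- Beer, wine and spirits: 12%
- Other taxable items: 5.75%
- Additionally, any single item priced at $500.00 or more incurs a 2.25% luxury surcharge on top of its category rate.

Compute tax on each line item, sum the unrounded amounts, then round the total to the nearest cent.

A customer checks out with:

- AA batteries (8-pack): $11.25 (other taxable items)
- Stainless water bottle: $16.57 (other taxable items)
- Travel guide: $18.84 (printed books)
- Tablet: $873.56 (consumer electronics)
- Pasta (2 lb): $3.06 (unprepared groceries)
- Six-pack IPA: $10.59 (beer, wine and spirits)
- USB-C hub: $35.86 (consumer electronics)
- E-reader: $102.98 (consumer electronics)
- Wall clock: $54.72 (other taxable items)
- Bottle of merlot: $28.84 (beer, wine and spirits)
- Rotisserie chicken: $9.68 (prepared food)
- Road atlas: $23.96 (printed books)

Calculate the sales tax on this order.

AA batteries (8-pack) $11.25: other taxable items → 5.75% → $0.646875
Stainless water bottle $16.57: other taxable items → 5.75% → $0.952775
Travel guide $18.84: printed books → 8% → $1.5072
Tablet $873.56: consumer electronics → 4.25% + 2.25% surcharge = 6.5% → $56.7814
Pasta (2 lb) $3.06: unprepared groceries → 7% → $0.2142
Six-pack IPA $10.59: beer, wine and spirits → 12% → $1.2708
USB-C hub $35.86: consumer electronics → 4.25% → $1.52405
E-reader $102.98: consumer electronics → 4.25% → $4.37665
Wall clock $54.72: other taxable items → 5.75% → $3.1464
Bottle of merlot $28.84: beer, wine and spirits → 12% → $3.4608
Rotisserie chicken $9.68: prepared food → 8% → $0.7744
Road atlas $23.96: printed books → 8% → $1.9168
Unrounded tax sum = $76.57235 → $76.57

$76.57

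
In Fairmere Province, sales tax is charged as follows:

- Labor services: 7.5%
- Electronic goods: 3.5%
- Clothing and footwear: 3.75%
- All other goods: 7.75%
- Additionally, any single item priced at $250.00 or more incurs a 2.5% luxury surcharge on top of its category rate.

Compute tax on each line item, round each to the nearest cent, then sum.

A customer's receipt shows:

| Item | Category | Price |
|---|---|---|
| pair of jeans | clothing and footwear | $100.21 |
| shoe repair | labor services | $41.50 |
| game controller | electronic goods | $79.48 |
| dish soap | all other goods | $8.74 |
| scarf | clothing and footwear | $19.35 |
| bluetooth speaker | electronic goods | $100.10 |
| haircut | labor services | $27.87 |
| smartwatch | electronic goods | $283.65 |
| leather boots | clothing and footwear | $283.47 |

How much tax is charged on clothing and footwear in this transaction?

Pair of jeans $100.21: clothing and footwear → 3.75% → $3.76
Scarf $19.35: clothing and footwear → 3.75% → $0.73
Leather boots $283.47: clothing and footwear → 3.75% + 2.5% surcharge = 6.25% → $17.72
Tax on clothing and footwear = $3.76 + $0.73 + $17.72 = $22.21

$22.21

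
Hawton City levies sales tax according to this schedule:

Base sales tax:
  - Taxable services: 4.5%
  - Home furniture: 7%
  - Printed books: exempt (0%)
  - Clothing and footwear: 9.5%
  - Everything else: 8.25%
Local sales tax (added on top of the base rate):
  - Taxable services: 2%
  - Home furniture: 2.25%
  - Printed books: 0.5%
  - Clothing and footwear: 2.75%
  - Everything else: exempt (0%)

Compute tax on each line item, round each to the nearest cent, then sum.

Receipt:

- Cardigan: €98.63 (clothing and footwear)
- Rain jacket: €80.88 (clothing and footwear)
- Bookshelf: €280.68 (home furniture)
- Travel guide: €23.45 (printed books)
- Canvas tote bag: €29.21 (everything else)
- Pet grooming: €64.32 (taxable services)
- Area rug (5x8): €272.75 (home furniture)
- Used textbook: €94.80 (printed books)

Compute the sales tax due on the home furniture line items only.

Bookshelf €280.68: home furniture → 7% + 2.25% local = 9.25% → €25.96
Area rug (5x8) €272.75: home furniture → 7% + 2.25% local = 9.25% → €25.23
Tax on home furniture = €25.96 + €25.23 = €51.19

€51.19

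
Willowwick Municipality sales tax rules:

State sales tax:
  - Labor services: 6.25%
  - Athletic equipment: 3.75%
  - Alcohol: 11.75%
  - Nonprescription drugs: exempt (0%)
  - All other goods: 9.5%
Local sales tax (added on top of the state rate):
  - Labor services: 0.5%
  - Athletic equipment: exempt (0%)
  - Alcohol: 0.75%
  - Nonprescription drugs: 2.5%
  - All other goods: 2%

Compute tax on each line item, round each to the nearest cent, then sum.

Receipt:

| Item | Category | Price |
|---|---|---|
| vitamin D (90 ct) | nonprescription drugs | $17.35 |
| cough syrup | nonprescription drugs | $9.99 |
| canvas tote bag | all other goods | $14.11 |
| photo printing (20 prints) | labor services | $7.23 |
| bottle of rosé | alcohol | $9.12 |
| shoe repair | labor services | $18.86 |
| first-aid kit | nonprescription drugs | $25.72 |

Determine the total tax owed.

$5.84

Vitamin D (90 ct) $17.35: nonprescription drugs → 0% + 2.5% local = 2.5% → $0.43
Cough syrup $9.99: nonprescription drugs → 0% + 2.5% local = 2.5% → $0.25
Canvas tote bag $14.11: all other goods → 9.5% + 2% local = 11.5% → $1.62
Photo printing (20 prints) $7.23: labor services → 6.25% + 0.5% local = 6.75% → $0.49
Bottle of rosé $9.12: alcohol → 11.75% + 0.75% local = 12.5% → $1.14
Shoe repair $18.86: labor services → 6.25% + 0.5% local = 6.75% → $1.27
First-aid kit $25.72: nonprescription drugs → 0% + 2.5% local = 2.5% → $0.64
Total tax = $0.43 + $0.25 + $1.62 + $0.49 + $1.14 + $1.27 + $0.64 = $5.84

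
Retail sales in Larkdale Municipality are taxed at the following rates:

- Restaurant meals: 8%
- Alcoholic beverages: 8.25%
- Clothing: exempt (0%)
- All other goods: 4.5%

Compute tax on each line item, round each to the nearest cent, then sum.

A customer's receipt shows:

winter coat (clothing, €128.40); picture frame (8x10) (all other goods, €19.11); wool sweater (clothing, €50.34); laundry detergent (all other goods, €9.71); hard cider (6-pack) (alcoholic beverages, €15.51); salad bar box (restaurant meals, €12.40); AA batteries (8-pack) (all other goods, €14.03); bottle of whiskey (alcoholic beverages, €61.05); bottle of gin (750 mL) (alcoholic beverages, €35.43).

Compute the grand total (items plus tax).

€358.14

Winter coat €128.40: clothing → 0% → €0.00
Picture frame (8x10) €19.11: all other goods → 4.5% → €0.86
Wool sweater €50.34: clothing → 0% → €0.00
Laundry detergent €9.71: all other goods → 4.5% → €0.44
Hard cider (6-pack) €15.51: alcoholic beverages → 8.25% → €1.28
Salad bar box €12.40: restaurant meals → 8% → €0.99
AA batteries (8-pack) €14.03: all other goods → 4.5% → €0.63
Bottle of whiskey €61.05: alcoholic beverages → 8.25% → €5.04
Bottle of gin (750 mL) €35.43: alcoholic beverages → 8.25% → €2.92
Subtotal = €345.98; tax = €12.16; total due = €358.14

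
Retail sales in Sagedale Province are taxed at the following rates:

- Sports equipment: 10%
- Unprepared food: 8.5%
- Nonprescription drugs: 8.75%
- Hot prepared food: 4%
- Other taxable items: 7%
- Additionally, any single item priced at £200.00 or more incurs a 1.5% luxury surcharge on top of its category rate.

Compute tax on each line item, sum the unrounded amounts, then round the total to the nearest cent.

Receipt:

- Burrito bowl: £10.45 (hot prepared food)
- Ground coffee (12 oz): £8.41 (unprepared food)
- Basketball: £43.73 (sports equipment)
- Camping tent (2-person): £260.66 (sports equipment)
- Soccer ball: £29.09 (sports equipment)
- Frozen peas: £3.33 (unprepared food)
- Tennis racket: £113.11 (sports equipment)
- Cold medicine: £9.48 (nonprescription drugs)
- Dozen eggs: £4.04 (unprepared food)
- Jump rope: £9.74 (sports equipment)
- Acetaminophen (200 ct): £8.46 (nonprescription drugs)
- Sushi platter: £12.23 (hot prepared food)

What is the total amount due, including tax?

Burrito bowl £10.45: hot prepared food → 4% → £0.418
Ground coffee (12 oz) £8.41: unprepared food → 8.5% → £0.71485
Basketball £43.73: sports equipment → 10% → £4.373
Camping tent (2-person) £260.66: sports equipment → 10% + 1.5% surcharge = 11.5% → £29.9759
Soccer ball £29.09: sports equipment → 10% → £2.909
Frozen peas £3.33: unprepared food → 8.5% → £0.28305
Tennis racket £113.11: sports equipment → 10% → £11.311
Cold medicine £9.48: nonprescription drugs → 8.75% → £0.8295
Dozen eggs £4.04: unprepared food → 8.5% → £0.3434
Jump rope £9.74: sports equipment → 10% → £0.974
Acetaminophen (200 ct) £8.46: nonprescription drugs → 8.75% → £0.74025
Sushi platter £12.23: hot prepared food → 4% → £0.4892
Subtotal = £512.73; unrounded tax = £53.36115 → £53.36; total due = £566.09

£566.09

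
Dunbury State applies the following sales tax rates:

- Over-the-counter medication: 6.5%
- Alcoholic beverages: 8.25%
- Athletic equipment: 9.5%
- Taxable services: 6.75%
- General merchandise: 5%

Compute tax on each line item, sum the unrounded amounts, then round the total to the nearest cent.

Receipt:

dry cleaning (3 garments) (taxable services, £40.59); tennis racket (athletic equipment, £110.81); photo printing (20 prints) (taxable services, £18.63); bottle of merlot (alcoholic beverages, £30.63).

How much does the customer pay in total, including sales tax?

£217.71

Dry cleaning (3 garments) £40.59: taxable services → 6.75% → £2.739825
Tennis racket £110.81: athletic equipment → 9.5% → £10.52695
Photo printing (20 prints) £18.63: taxable services → 6.75% → £1.257525
Bottle of merlot £30.63: alcoholic beverages → 8.25% → £2.526975
Subtotal = £200.66; unrounded tax = £17.051275 → £17.05; total due = £217.71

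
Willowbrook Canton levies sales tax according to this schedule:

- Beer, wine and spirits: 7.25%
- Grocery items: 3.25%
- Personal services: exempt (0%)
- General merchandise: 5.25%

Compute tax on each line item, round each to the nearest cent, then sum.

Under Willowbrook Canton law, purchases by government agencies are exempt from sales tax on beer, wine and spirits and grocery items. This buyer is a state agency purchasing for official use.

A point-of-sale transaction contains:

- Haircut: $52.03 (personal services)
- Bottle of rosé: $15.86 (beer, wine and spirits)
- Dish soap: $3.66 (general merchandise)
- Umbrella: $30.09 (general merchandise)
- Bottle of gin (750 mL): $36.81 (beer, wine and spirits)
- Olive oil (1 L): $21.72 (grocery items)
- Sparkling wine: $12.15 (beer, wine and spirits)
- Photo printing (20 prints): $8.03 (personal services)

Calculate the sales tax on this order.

$1.77

Haircut $52.03: personal services → 0% → $0.00
Bottle of rosé $15.86: beer, wine and spirits, buyer-exempt → 0% → $0.00
Dish soap $3.66: general merchandise → 5.25% → $0.19
Umbrella $30.09: general merchandise → 5.25% → $1.58
Bottle of gin (750 mL) $36.81: beer, wine and spirits, buyer-exempt → 0% → $0.00
Olive oil (1 L) $21.72: grocery items, buyer-exempt → 0% → $0.00
Sparkling wine $12.15: beer, wine and spirits, buyer-exempt → 0% → $0.00
Photo printing (20 prints) $8.03: personal services → 0% → $0.00
Total tax = $0.19 + $1.58 = $1.77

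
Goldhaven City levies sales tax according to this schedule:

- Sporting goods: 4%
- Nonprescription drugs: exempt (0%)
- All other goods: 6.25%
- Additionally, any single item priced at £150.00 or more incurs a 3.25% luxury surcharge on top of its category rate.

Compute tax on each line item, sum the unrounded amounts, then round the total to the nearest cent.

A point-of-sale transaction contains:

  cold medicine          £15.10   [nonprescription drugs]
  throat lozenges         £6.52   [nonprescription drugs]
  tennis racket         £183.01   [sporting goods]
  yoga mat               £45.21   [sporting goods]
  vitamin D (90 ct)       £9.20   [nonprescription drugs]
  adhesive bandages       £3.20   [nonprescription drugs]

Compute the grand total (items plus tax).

£277.32

Cold medicine £15.10: nonprescription drugs → 0% → £0.00
Throat lozenges £6.52: nonprescription drugs → 0% → £0.00
Tennis racket £183.01: sporting goods → 4% + 3.25% surcharge = 7.25% → £13.268225
Yoga mat £45.21: sporting goods → 4% → £1.8084
Vitamin D (90 ct) £9.20: nonprescription drugs → 0% → £0.00
Adhesive bandages £3.20: nonprescription drugs → 0% → £0.00
Subtotal = £262.24; unrounded tax = £15.076625 → £15.08; total due = £277.32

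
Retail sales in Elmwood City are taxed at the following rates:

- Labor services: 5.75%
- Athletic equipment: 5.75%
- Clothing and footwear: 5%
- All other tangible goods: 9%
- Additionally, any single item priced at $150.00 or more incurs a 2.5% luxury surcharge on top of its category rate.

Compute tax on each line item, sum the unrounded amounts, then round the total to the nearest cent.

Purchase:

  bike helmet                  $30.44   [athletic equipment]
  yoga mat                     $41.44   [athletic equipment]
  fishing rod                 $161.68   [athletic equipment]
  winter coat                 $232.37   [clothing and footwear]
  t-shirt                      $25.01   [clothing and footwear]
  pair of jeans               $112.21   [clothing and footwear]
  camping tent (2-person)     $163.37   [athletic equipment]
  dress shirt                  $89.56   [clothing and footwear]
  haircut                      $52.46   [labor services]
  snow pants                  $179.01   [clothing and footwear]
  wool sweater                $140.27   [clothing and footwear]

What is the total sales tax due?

Bike helmet $30.44: athletic equipment → 5.75% → $1.7503
Yoga mat $41.44: athletic equipment → 5.75% → $2.3828
Fishing rod $161.68: athletic equipment → 5.75% + 2.5% surcharge = 8.25% → $13.3386
Winter coat $232.37: clothing and footwear → 5% + 2.5% surcharge = 7.5% → $17.42775
T-shirt $25.01: clothing and footwear → 5% → $1.2505
Pair of jeans $112.21: clothing and footwear → 5% → $5.6105
Camping tent (2-person) $163.37: athletic equipment → 5.75% + 2.5% surcharge = 8.25% → $13.478025
Dress shirt $89.56: clothing and footwear → 5% → $4.478
Haircut $52.46: labor services → 5.75% → $3.01645
Snow pants $179.01: clothing and footwear → 5% + 2.5% surcharge = 7.5% → $13.42575
Wool sweater $140.27: clothing and footwear → 5% → $7.0135
Unrounded tax sum = $83.172175 → $83.17

$83.17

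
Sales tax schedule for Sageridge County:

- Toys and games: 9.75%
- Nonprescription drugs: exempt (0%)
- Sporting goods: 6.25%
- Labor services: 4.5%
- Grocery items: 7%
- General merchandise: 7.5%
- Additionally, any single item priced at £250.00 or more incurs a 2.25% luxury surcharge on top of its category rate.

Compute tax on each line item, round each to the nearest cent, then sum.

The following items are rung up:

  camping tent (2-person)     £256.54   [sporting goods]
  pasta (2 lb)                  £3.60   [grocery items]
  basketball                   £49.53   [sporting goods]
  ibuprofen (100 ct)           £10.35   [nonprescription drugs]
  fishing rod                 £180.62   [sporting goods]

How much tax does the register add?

£36.45

Camping tent (2-person) £256.54: sporting goods → 6.25% + 2.25% surcharge = 8.5% → £21.81
Pasta (2 lb) £3.60: grocery items → 7% → £0.25
Basketball £49.53: sporting goods → 6.25% → £3.10
Ibuprofen (100 ct) £10.35: nonprescription drugs → 0% → £0.00
Fishing rod £180.62: sporting goods → 6.25% → £11.29
Total tax = £21.81 + £0.25 + £3.10 + £11.29 = £36.45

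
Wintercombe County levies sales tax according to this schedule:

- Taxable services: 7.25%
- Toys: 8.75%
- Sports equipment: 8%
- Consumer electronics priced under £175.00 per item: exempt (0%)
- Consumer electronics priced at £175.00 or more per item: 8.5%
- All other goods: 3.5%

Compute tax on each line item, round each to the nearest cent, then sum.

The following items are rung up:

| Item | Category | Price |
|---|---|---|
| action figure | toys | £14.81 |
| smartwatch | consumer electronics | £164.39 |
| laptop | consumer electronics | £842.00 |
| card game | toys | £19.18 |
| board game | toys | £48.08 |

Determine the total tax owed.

£78.76

Action figure £14.81: toys → 8.75% → £1.30
Smartwatch £164.39: consumer electronics, under £175.00 → 0% → £0.00
Laptop £842.00: consumer electronics, £175.00 or more → 8.5% → £71.57
Card game £19.18: toys → 8.75% → £1.68
Board game £48.08: toys → 8.75% → £4.21
Total tax = £1.30 + £71.57 + £1.68 + £4.21 = £78.76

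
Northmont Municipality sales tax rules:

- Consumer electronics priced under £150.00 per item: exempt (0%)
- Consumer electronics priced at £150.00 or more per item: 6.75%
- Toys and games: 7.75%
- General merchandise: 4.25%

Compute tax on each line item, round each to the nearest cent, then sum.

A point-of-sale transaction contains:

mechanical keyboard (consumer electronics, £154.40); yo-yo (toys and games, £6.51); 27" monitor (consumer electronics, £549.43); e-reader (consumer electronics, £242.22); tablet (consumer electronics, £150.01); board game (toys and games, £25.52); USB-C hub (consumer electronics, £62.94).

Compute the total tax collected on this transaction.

£76.47

Mechanical keyboard £154.40: consumer electronics, £150.00 or more → 6.75% → £10.42
Yo-yo £6.51: toys and games → 7.75% → £0.50
27" monitor £549.43: consumer electronics, £150.00 or more → 6.75% → £37.09
E-reader £242.22: consumer electronics, £150.00 or more → 6.75% → £16.35
Tablet £150.01: consumer electronics, £150.00 or more → 6.75% → £10.13
Board game £25.52: toys and games → 7.75% → £1.98
USB-C hub £62.94: consumer electronics, under £150.00 → 0% → £0.00
Total tax = £10.42 + £0.50 + £37.09 + £16.35 + £10.13 + £1.98 = £76.47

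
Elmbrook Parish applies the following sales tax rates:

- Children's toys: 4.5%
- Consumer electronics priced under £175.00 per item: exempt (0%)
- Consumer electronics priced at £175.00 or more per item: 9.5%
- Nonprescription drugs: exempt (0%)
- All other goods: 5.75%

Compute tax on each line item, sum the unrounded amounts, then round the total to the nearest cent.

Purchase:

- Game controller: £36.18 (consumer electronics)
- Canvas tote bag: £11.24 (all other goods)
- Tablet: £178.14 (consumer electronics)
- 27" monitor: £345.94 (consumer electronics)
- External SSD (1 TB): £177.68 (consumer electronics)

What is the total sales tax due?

£67.31

Game controller £36.18: consumer electronics, under £175.00 → 0% → £0.00
Canvas tote bag £11.24: all other goods → 5.75% → £0.6463
Tablet £178.14: consumer electronics, £175.00 or more → 9.5% → £16.9233
27" monitor £345.94: consumer electronics, £175.00 or more → 9.5% → £32.8643
External SSD (1 TB) £177.68: consumer electronics, £175.00 or more → 9.5% → £16.8796
Unrounded tax sum = £67.3135 → £67.31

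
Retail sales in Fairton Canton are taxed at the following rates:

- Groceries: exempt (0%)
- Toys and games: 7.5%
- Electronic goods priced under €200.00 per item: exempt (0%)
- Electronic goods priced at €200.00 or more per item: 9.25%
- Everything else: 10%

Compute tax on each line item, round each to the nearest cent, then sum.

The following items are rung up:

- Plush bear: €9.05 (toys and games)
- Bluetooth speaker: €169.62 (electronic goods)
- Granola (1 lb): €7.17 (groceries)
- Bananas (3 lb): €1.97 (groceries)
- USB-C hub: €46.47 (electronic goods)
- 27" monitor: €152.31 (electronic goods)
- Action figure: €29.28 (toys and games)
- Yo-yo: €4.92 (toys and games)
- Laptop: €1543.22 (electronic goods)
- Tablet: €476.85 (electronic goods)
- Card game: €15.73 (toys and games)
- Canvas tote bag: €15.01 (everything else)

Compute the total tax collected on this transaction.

Plush bear €9.05: toys and games → 7.5% → €0.68
Bluetooth speaker €169.62: electronic goods, under €200.00 → 0% → €0.00
Granola (1 lb) €7.17: groceries → 0% → €0.00
Bananas (3 lb) €1.97: groceries → 0% → €0.00
USB-C hub €46.47: electronic goods, under €200.00 → 0% → €0.00
27" monitor €152.31: electronic goods, under €200.00 → 0% → €0.00
Action figure €29.28: toys and games → 7.5% → €2.20
Yo-yo €4.92: toys and games → 7.5% → €0.37
Laptop €1543.22: electronic goods, €200.00 or more → 9.25% → €142.75
Tablet €476.85: electronic goods, €200.00 or more → 9.25% → €44.11
Card game €15.73: toys and games → 7.5% → €1.18
Canvas tote bag €15.01: everything else → 10% → €1.50
Total tax = €0.68 + €2.20 + €0.37 + €142.75 + €44.11 + €1.18 + €1.50 = €192.79

€192.79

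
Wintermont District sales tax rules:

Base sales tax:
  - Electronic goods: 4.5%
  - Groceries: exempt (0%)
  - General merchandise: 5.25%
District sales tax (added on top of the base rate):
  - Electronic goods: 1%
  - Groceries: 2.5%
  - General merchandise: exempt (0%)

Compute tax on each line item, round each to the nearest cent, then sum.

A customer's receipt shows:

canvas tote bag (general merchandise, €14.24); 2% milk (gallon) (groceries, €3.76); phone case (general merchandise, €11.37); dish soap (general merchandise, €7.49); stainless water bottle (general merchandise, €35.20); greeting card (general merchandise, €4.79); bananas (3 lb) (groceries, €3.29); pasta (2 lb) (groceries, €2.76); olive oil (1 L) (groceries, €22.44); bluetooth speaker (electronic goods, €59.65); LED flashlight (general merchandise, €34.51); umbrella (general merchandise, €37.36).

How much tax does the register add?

Canvas tote bag €14.24: general merchandise → 5.25% + 0% district = 5.25% → €0.75
2% milk (gallon) €3.76: groceries → 0% + 2.5% district = 2.5% → €0.09
Phone case €11.37: general merchandise → 5.25% + 0% district = 5.25% → €0.60
Dish soap €7.49: general merchandise → 5.25% + 0% district = 5.25% → €0.39
Stainless water bottle €35.20: general merchandise → 5.25% + 0% district = 5.25% → €1.85
Greeting card €4.79: general merchandise → 5.25% + 0% district = 5.25% → €0.25
Bananas (3 lb) €3.29: groceries → 0% + 2.5% district = 2.5% → €0.08
Pasta (2 lb) €2.76: groceries → 0% + 2.5% district = 2.5% → €0.07
Olive oil (1 L) €22.44: groceries → 0% + 2.5% district = 2.5% → €0.56
Bluetooth speaker €59.65: electronic goods → 4.5% + 1% district = 5.5% → €3.28
LED flashlight €34.51: general merchandise → 5.25% + 0% district = 5.25% → €1.81
Umbrella €37.36: general merchandise → 5.25% + 0% district = 5.25% → €1.96
Total tax = €0.75 + €0.09 + €0.60 + €0.39 + €1.85 + €0.25 + €0.08 + €0.07 + €0.56 + €3.28 + €1.81 + €1.96 = €11.69

€11.69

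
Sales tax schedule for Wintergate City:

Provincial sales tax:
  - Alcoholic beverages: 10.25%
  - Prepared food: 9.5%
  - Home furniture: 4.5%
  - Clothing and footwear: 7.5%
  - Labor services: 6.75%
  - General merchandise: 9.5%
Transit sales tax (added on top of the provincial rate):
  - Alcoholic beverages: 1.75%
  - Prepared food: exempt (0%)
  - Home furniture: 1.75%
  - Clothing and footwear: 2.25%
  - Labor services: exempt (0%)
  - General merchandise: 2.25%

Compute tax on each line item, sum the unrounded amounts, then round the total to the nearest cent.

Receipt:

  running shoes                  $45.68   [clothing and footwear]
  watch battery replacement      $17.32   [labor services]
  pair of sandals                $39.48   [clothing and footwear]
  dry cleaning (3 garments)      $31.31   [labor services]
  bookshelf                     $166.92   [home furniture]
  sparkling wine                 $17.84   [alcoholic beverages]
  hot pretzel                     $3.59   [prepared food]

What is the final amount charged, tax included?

Running shoes $45.68: clothing and footwear → 7.5% + 2.25% transit = 9.75% → $4.4538
Watch battery replacement $17.32: labor services → 6.75% + 0% transit = 6.75% → $1.1691
Pair of sandals $39.48: clothing and footwear → 7.5% + 2.25% transit = 9.75% → $3.8493
Dry cleaning (3 garments) $31.31: labor services → 6.75% + 0% transit = 6.75% → $2.113425
Bookshelf $166.92: home furniture → 4.5% + 1.75% transit = 6.25% → $10.4325
Sparkling wine $17.84: alcoholic beverages → 10.25% + 1.75% transit = 12% → $2.1408
Hot pretzel $3.59: prepared food → 9.5% + 0% transit = 9.5% → $0.34105
Subtotal = $322.14; unrounded tax = $24.499975 → $24.50; total due = $346.64

$346.64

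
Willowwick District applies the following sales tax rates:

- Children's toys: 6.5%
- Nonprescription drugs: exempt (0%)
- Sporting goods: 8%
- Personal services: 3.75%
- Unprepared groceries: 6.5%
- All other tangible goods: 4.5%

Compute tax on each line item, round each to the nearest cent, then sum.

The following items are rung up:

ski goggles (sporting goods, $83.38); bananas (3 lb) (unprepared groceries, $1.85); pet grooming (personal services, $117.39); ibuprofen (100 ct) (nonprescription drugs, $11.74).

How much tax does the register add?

Ski goggles $83.38: sporting goods → 8% → $6.67
Bananas (3 lb) $1.85: unprepared groceries → 6.5% → $0.12
Pet grooming $117.39: personal services → 3.75% → $4.40
Ibuprofen (100 ct) $11.74: nonprescription drugs → 0% → $0.00
Total tax = $6.67 + $0.12 + $4.40 = $11.19

$11.19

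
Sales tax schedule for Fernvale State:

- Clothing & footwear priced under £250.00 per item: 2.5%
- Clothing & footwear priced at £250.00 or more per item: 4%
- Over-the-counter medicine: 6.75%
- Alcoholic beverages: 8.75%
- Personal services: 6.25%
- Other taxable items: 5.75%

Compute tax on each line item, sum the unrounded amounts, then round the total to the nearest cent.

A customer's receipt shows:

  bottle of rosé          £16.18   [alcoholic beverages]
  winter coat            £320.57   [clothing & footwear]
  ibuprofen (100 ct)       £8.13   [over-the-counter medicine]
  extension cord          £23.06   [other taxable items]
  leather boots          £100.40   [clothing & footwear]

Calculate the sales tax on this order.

£18.62

Bottle of rosé £16.18: alcoholic beverages → 8.75% → £1.41575
Winter coat £320.57: clothing & footwear, £250.00 or more → 4% → £12.8228
Ibuprofen (100 ct) £8.13: over-the-counter medicine → 6.75% → £0.548775
Extension cord £23.06: other taxable items → 5.75% → £1.32595
Leather boots £100.40: clothing & footwear, under £250.00 → 2.5% → £2.51
Unrounded tax sum = £18.623275 → £18.62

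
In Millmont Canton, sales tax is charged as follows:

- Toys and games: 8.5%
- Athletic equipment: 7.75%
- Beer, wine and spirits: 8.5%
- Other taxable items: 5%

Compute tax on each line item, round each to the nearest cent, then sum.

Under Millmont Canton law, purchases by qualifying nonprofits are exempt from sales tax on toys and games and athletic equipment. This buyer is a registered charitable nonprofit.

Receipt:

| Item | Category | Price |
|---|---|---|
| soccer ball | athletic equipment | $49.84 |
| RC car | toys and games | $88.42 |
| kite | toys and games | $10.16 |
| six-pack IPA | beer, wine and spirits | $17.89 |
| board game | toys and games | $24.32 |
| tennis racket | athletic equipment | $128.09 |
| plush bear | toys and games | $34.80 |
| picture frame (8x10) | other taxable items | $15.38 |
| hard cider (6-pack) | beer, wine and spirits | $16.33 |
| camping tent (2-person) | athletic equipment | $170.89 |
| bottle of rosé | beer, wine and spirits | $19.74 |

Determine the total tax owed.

Soccer ball $49.84: athletic equipment, buyer-exempt → 0% → $0.00
RC car $88.42: toys and games, buyer-exempt → 0% → $0.00
Kite $10.16: toys and games, buyer-exempt → 0% → $0.00
Six-pack IPA $17.89: beer, wine and spirits → 8.5% → $1.52
Board game $24.32: toys and games, buyer-exempt → 0% → $0.00
Tennis racket $128.09: athletic equipment, buyer-exempt → 0% → $0.00
Plush bear $34.80: toys and games, buyer-exempt → 0% → $0.00
Picture frame (8x10) $15.38: other taxable items → 5% → $0.77
Hard cider (6-pack) $16.33: beer, wine and spirits → 8.5% → $1.39
Camping tent (2-person) $170.89: athletic equipment, buyer-exempt → 0% → $0.00
Bottle of rosé $19.74: beer, wine and spirits → 8.5% → $1.68
Total tax = $1.52 + $0.77 + $1.39 + $1.68 = $5.36

$5.36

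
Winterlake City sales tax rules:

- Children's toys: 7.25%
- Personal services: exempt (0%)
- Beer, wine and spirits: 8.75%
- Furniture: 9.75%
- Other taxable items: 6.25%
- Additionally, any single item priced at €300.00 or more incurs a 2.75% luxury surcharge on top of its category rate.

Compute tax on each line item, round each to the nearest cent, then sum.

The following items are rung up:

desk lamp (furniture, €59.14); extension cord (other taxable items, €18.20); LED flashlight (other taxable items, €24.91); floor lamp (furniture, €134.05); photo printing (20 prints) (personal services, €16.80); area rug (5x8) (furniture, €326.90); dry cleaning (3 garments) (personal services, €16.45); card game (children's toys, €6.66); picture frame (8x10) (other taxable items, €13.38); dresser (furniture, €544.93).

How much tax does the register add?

Desk lamp €59.14: furniture → 9.75% → €5.77
Extension cord €18.20: other taxable items → 6.25% → €1.14
LED flashlight €24.91: other taxable items → 6.25% → €1.56
Floor lamp €134.05: furniture → 9.75% → €13.07
Photo printing (20 prints) €16.80: personal services → 0% → €0.00
Area rug (5x8) €326.90: furniture → 9.75% + 2.75% surcharge = 12.5% → €40.86
Dry cleaning (3 garments) €16.45: personal services → 0% → €0.00
Card game €6.66: children's toys → 7.25% → €0.48
Picture frame (8x10) €13.38: other taxable items → 6.25% → €0.84
Dresser €544.93: furniture → 9.75% + 2.75% surcharge = 12.5% → €68.12
Total tax = €5.77 + €1.14 + €1.56 + €13.07 + €40.86 + €0.48 + €0.84 + €68.12 = €131.84

€131.84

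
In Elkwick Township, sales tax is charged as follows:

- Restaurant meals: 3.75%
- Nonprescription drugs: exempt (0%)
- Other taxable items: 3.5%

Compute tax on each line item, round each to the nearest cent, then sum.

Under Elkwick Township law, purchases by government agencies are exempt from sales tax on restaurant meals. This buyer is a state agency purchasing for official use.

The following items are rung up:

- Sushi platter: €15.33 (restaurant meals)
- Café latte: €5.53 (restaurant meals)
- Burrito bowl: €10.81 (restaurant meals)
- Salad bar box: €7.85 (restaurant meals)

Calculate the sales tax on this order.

€0.00

Sushi platter €15.33: restaurant meals, buyer-exempt → 0% → €0.00
Café latte €5.53: restaurant meals, buyer-exempt → 0% → €0.00
Burrito bowl €10.81: restaurant meals, buyer-exempt → 0% → €0.00
Salad bar box €7.85: restaurant meals, buyer-exempt → 0% → €0.00
Total tax = €0.00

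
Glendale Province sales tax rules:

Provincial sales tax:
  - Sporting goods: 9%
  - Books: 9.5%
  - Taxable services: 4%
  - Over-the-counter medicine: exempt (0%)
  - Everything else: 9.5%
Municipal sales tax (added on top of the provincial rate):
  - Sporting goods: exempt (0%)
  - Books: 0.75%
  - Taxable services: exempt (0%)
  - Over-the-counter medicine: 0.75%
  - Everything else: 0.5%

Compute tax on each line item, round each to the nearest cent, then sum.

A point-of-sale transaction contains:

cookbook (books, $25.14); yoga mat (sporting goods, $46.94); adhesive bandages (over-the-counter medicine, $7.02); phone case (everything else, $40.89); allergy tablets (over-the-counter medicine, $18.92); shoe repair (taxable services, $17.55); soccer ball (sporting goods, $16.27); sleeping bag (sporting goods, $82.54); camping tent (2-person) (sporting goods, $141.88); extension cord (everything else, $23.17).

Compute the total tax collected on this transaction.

Cookbook $25.14: books → 9.5% + 0.75% municipal = 10.25% → $2.58
Yoga mat $46.94: sporting goods → 9% + 0% municipal = 9% → $4.22
Adhesive bandages $7.02: over-the-counter medicine → 0% + 0.75% municipal = 0.75% → $0.05
Phone case $40.89: everything else → 9.5% + 0.5% municipal = 10% → $4.09
Allergy tablets $18.92: over-the-counter medicine → 0% + 0.75% municipal = 0.75% → $0.14
Shoe repair $17.55: taxable services → 4% + 0% municipal = 4% → $0.70
Soccer ball $16.27: sporting goods → 9% + 0% municipal = 9% → $1.46
Sleeping bag $82.54: sporting goods → 9% + 0% municipal = 9% → $7.43
Camping tent (2-person) $141.88: sporting goods → 9% + 0% municipal = 9% → $12.77
Extension cord $23.17: everything else → 9.5% + 0.5% municipal = 10% → $2.32
Total tax = $2.58 + $4.22 + $0.05 + $4.09 + $0.14 + $0.70 + $1.46 + $7.43 + $12.77 + $2.32 = $35.76

$35.76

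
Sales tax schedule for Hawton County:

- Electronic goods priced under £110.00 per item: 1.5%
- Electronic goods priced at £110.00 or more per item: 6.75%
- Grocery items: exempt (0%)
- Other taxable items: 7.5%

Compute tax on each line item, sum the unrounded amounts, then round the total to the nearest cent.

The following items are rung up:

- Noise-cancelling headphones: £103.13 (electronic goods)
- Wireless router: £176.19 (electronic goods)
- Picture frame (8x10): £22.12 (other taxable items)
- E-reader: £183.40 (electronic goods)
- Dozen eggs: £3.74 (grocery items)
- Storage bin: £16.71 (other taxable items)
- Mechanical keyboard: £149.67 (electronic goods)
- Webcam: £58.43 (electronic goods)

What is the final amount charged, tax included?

£753.10

Noise-cancelling headphones £103.13: electronic goods, under £110.00 → 1.5% → £1.54695
Wireless router £176.19: electronic goods, £110.00 or more → 6.75% → £11.892825
Picture frame (8x10) £22.12: other taxable items → 7.5% → £1.659
E-reader £183.40: electronic goods, £110.00 or more → 6.75% → £12.3795
Dozen eggs £3.74: grocery items → 0% → £0.00
Storage bin £16.71: other taxable items → 7.5% → £1.25325
Mechanical keyboard £149.67: electronic goods, £110.00 or more → 6.75% → £10.102725
Webcam £58.43: electronic goods, under £110.00 → 1.5% → £0.87645
Subtotal = £713.39; unrounded tax = £39.7107 → £39.71; total due = £753.10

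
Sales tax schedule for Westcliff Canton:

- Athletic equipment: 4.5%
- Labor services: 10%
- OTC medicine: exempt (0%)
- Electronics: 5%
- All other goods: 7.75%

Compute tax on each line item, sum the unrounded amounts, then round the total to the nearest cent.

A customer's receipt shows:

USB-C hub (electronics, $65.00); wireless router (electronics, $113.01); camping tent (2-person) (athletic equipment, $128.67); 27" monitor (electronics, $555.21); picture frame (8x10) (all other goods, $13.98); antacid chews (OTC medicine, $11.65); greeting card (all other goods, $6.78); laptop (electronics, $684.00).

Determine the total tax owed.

$78.26

USB-C hub $65.00: electronics → 5% → $3.25
Wireless router $113.01: electronics → 5% → $5.6505
Camping tent (2-person) $128.67: athletic equipment → 4.5% → $5.79015
27" monitor $555.21: electronics → 5% → $27.7605
Picture frame (8x10) $13.98: all other goods → 7.75% → $1.08345
Antacid chews $11.65: OTC medicine → 0% → $0.00
Greeting card $6.78: all other goods → 7.75% → $0.52545
Laptop $684.00: electronics → 5% → $34.20
Unrounded tax sum = $78.26005 → $78.26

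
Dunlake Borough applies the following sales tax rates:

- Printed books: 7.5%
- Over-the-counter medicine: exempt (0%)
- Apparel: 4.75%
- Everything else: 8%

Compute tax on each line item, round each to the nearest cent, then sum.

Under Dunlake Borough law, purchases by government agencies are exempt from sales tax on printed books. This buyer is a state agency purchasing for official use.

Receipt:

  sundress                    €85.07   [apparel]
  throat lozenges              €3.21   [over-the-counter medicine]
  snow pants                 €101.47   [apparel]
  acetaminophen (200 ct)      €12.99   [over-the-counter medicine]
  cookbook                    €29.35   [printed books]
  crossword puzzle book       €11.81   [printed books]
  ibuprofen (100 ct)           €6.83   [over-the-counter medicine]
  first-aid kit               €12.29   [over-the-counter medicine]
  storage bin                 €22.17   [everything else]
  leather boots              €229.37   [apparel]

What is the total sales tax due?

Sundress €85.07: apparel → 4.75% → €4.04
Throat lozenges €3.21: over-the-counter medicine → 0% → €0.00
Snow pants €101.47: apparel → 4.75% → €4.82
Acetaminophen (200 ct) €12.99: over-the-counter medicine → 0% → €0.00
Cookbook €29.35: printed books, buyer-exempt → 0% → €0.00
Crossword puzzle book €11.81: printed books, buyer-exempt → 0% → €0.00
Ibuprofen (100 ct) €6.83: over-the-counter medicine → 0% → €0.00
First-aid kit €12.29: over-the-counter medicine → 0% → €0.00
Storage bin €22.17: everything else → 8% → €1.77
Leather boots €229.37: apparel → 4.75% → €10.90
Total tax = €4.04 + €4.82 + €1.77 + €10.90 = €21.53

€21.53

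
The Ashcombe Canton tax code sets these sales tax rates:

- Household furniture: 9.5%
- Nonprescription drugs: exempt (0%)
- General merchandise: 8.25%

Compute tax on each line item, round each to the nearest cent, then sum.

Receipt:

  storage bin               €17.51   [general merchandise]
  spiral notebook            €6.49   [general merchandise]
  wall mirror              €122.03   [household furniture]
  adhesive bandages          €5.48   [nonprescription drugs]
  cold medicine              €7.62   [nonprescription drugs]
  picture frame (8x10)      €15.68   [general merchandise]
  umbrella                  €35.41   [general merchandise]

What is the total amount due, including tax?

€228.00

Storage bin €17.51: general merchandise → 8.25% → €1.44
Spiral notebook €6.49: general merchandise → 8.25% → €0.54
Wall mirror €122.03: household furniture → 9.5% → €11.59
Adhesive bandages €5.48: nonprescription drugs → 0% → €0.00
Cold medicine €7.62: nonprescription drugs → 0% → €0.00
Picture frame (8x10) €15.68: general merchandise → 8.25% → €1.29
Umbrella €35.41: general merchandise → 8.25% → €2.92
Subtotal = €210.22; tax = €17.78; total due = €228.00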